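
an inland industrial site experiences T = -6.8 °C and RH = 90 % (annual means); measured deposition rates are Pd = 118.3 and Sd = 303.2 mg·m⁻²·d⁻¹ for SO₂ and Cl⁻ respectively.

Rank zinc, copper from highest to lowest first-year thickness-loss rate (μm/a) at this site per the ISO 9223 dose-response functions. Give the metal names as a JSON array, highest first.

["zinc", "copper"]

zinc: temperature factor f = +0.038·(-16.8) = -0.6384
  sulphur-dioxide contribution → 3.495 μm/a
  chloride contribution → 0.524 μm/a
  ⇒ r_corr(zinc) = 4.019 μm/a
copper: T≤10 °C ⇒ hinge +0.126·(-6.8−10) = -2.1168
  sulphur-dioxide contribution → 0.4467 μm/a
  chloride contribution → 0.8774 μm/a
  ⇒ r_corr(copper) = 1.324 μm/a
Ordering by μm/a: zinc (4.02) > copper (1.32)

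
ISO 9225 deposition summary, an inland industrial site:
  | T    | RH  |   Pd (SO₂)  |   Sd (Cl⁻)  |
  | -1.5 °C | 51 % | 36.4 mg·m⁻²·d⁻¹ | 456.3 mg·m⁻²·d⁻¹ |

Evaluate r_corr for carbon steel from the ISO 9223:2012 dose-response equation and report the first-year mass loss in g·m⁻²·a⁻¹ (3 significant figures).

r_corr = 225 g·m⁻²·a⁻¹

carbon steel: temperature factor f = +0.150·(-11.5) = -1.7250
  SO₂ term: 1.77·36.4^0.52·exp(0.02·51-1.7250) = 5.67
  Sd branch = 0.102·Sd^0.62·e^(0.033·RH+0.04·T) = 23.02 μm/a
  r_corr = 5.67 + 23.02 = 28.69 μm/a
Convert to mass loss: 28.69 μm/a × 7.85 g/cm³ = 225.3 g·m⁻²·a⁻¹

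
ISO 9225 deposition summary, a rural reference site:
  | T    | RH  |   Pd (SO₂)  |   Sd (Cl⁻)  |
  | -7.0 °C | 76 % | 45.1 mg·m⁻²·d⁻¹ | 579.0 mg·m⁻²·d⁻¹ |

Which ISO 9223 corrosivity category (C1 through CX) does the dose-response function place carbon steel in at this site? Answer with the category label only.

C4

carbon steel: f(T) = +0.150·(T−10) [T≤10 °C] = -2.5500
  SO₂ term: 1.77·45.1^0.52·exp(0.02·76-2.5500) = 4.58
  Sd branch = 0.102·Sd^0.62·e^(0.033·RH+0.04·T) = 48.87 μm/a
  sum: 4.58 + 48.87 → r_corr = 53.45 μm/a
Category bounds: 50…80 μm/a bracket r_corr ⇒ C4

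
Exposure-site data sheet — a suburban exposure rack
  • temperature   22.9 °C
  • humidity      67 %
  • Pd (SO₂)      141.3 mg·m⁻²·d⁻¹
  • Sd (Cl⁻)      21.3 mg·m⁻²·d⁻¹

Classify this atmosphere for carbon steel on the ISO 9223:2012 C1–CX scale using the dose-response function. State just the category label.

carbon steel: temperature factor f = -0.054·(12.9) = -0.6966
  sulphur-dioxide contribution → 44.21 μm/a
  chloride contribution → 15.5 μm/a
  ⇒ r_corr(carbon steel) = 59.7 μm/a
Category bounds: 50…80 μm/a bracket r_corr ⇒ C4

C4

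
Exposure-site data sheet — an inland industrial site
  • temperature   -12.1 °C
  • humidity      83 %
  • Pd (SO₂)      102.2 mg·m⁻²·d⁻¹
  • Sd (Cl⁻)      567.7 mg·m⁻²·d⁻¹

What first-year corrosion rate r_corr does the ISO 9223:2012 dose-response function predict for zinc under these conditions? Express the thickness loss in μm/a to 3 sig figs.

r_corr = 2.39 μm/a

zinc: T≤10 °C ⇒ hinge +0.038·(-12.1−10) = -0.8398
  SO₂ term: 0.0129·102.2^0.44·exp(0.046·83-0.8398) = 1.942
  Cl⁻ term: 0.0175·567.7^0.57·exp(0.008·83+0.085·-12.1) = 0.4514
  r_corr = 1.942 + 0.4514 = 2.393 μm/a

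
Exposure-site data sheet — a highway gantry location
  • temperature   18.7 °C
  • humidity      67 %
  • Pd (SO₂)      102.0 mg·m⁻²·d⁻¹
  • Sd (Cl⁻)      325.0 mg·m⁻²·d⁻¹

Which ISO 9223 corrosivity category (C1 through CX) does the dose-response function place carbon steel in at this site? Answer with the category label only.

carbon steel: f(T) = -0.054·(T−10) [T>10 °C] = -0.4698
  Pd branch = 1.77·Pd^0.52·e^(0.02·RH+f) = 46.81 μm/a
  Sd branch = 0.102·Sd^0.62·e^(0.033·RH+0.04·T) = 70.97 μm/a
  sum: 46.81 + 70.97 → r_corr = 117.8 μm/a
ISO 9223 Table 2 (carbon steel): 80 < 118 ≤ 200 μm/a ⇒ C5

C5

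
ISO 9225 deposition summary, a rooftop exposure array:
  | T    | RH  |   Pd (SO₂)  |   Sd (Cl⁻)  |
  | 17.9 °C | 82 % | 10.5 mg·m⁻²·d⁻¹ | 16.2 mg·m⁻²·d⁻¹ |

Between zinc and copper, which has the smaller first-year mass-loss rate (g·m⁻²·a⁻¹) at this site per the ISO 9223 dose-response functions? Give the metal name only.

zinc

zinc: temperature factor f = -0.071·(7.9) = -0.5609
  Pd branch = 0.0129·Pd^0.44·e^(0.046·RH+f) = 0.9005 μm/a
  Cl⁻ term: 0.0175·16.2^0.57·exp(0.008·82+0.085·17.9) = 0.7553
  r_corr = 0.9005 + 0.7553 = 1.656 μm/a
  mass loss = 1.656 μm/a × 7.14 g/cm³ = 11.82 g·m⁻²·a⁻¹
copper: f(T) = -0.080·(T−10) [T>10 °C] = -0.6320
  SO₂ term: 0.0053·10.5^0.26·exp(0.059·82-0.6320) = 0.6553
  Cl⁻ term: 0.01025·16.2^0.27·exp(0.036·82+0.049·17.9) = 1.001
  r_corr = 0.6553 + 1.001 = 1.656 μm/a
  mass loss = 1.656 μm/a × 8.96 g/cm³ = 14.84 g·m⁻²·a⁻¹
Ordering by g·m⁻²·a⁻¹: copper (14.8) > zinc (11.8)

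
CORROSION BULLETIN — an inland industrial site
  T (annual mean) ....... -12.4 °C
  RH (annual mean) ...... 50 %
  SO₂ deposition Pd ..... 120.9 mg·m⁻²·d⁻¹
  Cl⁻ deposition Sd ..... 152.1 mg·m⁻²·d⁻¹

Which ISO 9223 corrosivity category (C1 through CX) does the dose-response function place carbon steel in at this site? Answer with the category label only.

C2

carbon steel: T≤10 °C ⇒ hinge +0.150·(-12.4−10) = -3.3600
  SO₂ term: 1.77·120.9^0.52·exp(0.02·50-3.3600) = 2.023
  Cl⁻ term: 0.102·152.1^0.62·exp(0.033·50+0.04·-12.4) = 7.289
  r_corr = 2.023 + 7.289 = 9.312 μm/a
9.31 μm/a falls in (1.3, 25] for carbon steel → category C2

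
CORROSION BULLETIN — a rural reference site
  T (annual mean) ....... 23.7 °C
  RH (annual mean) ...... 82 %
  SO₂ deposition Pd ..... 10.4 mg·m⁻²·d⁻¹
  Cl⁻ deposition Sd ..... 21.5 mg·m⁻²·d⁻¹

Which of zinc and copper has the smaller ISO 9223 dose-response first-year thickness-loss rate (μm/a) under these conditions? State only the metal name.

zinc: temperature factor f = -0.071·(13.7) = -0.9727
  Pd branch = 0.0129·Pd^0.44·e^(0.046·RH+f) = 0.594 μm/a
  Sd branch = 0.0175·Sd^0.57·e^(0.008·RH+0.085·T) = 1.453 μm/a
  r_corr = 0.594 + 1.453 = 2.047 μm/a
copper: T>10 °C ⇒ hinge -0.080·(23.7−10) = -1.0960
  Pd branch = 0.0053·Pd^0.26·e^(0.059·RH+f) = 0.411 μm/a
  Cl⁻ term: 0.01025·21.5^0.27·exp(0.036·82+0.049·23.7) = 1.435
  r_corr = 0.411 + 1.435 = 1.846 μm/a
Ordering by μm/a: zinc (2.05) > copper (1.85)

copper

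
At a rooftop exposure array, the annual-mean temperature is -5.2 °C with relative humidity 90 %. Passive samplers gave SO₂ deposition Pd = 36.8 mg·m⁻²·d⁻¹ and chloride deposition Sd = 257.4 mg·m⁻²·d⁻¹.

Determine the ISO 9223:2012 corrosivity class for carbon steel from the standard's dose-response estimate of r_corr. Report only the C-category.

C4

carbon steel: temperature factor f = +0.150·(-15.2) = -2.2800
  sulphur-dioxide contribution → 7.141 μm/a
  chloride contribution → 50.43 μm/a
  total first-year rate 57.57 μm/a
Category bounds: 50…80 μm/a bracket r_corr ⇒ C4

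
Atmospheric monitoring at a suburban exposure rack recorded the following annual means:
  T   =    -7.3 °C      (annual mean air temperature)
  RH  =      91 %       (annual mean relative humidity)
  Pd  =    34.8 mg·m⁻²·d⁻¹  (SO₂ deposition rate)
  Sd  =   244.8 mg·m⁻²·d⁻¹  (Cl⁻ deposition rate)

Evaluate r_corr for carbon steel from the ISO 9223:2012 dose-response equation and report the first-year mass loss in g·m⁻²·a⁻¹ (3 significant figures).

carbon steel: T≤10 °C ⇒ hinge +0.150·(-7.3−10) = -2.5950
  Pd branch = 1.77·Pd^0.52·e^(0.02·RH+f) = 5.164 μm/a
  Sd branch = 0.102·Sd^0.62·e^(0.033·RH+0.04·T) = 46.46 μm/a
  r_corr = 5.164 + 46.46 = 51.62 μm/a
Convert to mass loss: 51.62 μm/a × 7.85 g/cm³ = 405.2 g·m⁻²·a⁻¹

r_corr = 405 g·m⁻²·a⁻¹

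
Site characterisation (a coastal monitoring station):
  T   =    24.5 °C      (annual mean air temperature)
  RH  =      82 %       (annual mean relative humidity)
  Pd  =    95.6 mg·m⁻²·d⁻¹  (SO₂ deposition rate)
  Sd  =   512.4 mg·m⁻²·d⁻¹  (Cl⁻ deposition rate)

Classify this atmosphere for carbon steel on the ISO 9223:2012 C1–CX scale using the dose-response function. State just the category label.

carbon steel: T>10 °C ⇒ hinge -0.054·(24.5−10) = -0.7830
  SO₂ term: 1.77·95.6^0.52·exp(0.02·82-0.7830) = 44.67
  Cl⁻ term: 0.102·512.4^0.62·exp(0.033·82+0.04·24.5) = 194.7
  sum: 44.67 + 194.7 → r_corr = 239.4 μm/a
Category bounds: 200…700 μm/a bracket r_corr ⇒ CX

CX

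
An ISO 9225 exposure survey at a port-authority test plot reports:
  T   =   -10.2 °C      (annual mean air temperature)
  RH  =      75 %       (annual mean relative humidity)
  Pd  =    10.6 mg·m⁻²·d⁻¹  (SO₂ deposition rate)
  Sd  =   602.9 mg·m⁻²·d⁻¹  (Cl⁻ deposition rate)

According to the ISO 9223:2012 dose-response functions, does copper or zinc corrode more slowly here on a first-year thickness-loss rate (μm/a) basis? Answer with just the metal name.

copper

copper: f(T) = +0.126·(T−10) [T≤10 °C] = -2.5452
  Pd branch = 0.0053·Pd^0.26·e^(0.059·RH+f) = 0.06416 μm/a
  Cl⁻ term: 0.01025·602.9^0.27·exp(0.036·75+0.049·-10.2) = 0.5211
  r_corr = 0.06416 + 0.5211 = 0.5853 μm/a
zinc: temperature factor f = +0.038·(-20.2) = -0.7676
  SO₂ term: 0.0129·10.6^0.44·exp(0.046·75-0.7676) = 0.5329
  Cl⁻ term: 0.0175·602.9^0.57·exp(0.008·75+0.085·-10.2) = 0.515
  sum: 0.5329 + 0.515 → r_corr = 1.048 μm/a
Ordering by μm/a: zinc (1.05) > copper (0.585)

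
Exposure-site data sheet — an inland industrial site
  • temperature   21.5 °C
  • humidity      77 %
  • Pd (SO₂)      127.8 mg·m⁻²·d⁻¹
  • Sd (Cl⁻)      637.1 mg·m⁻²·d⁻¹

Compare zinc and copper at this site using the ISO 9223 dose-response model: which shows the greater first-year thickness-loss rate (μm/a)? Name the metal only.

zinc

zinc: T>10 °C ⇒ hinge -0.071·(21.5−10) = -0.8165
  Pd branch = 0.0129·Pd^0.44·e^(0.046·RH+f) = 1.664 μm/a
  Cl⁻ term: 0.0175·637.1^0.57·exp(0.008·77+0.085·21.5) = 7.992
  sum: 1.664 + 7.992 → r_corr = 9.656 μm/a
copper: temperature factor f = -0.080·(11.5) = -0.9200
  Pd branch = 0.0053·Pd^0.26·e^(0.059·RH+f) = 0.7005 μm/a
  Sd branch = 0.01025·Sd^0.27·e^(0.036·RH+0.049·T) = 2.687 μm/a
  sum: 0.7005 + 2.687 → r_corr = 3.387 μm/a
Ordering by μm/a: zinc (9.66) > copper (3.39)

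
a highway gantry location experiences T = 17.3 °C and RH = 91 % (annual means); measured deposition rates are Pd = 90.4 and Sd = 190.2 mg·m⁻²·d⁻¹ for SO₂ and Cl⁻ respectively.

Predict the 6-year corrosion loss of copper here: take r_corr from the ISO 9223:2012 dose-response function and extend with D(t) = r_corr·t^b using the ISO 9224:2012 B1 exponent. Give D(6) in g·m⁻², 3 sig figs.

copper: temperature factor f = -0.080·(7.3) = -0.5840
  Pd branch = 0.0053·Pd^0.26·e^(0.059·RH+f) = 2.046 μm/a
  Sd branch = 0.01025·Sd^0.27·e^(0.036·RH+0.049·T) = 2.612 μm/a
  sum: 2.046 + 2.612 → r_corr = 4.659 μm/a
ISO 9224: D(t) = r_corr · t^b with b = 0.667 (copper, B1)
  D(6) = 4.659 × 6^0.667 = 4.659 × 3.304 = 15.39 μm
  Mass loss = 15.39 μm × 8.96 g/cm³ = 137.9 g·m⁻²

D(6) = 138 g·m⁻²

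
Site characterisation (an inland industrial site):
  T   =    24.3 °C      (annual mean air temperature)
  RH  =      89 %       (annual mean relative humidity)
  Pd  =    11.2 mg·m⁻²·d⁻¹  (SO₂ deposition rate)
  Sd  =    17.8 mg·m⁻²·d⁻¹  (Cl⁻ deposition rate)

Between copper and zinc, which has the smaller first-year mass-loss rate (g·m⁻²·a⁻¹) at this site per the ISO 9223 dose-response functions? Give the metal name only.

zinc

copper: T>10 °C ⇒ hinge -0.080·(24.3−10) = -1.1440
  SO₂ term: 0.0053·11.2^0.26·exp(0.059·89-1.1440) = 0.6036
  Cl⁻ term: 0.01025·17.8^0.27·exp(0.036·89+0.049·24.3) = 1.807
  sum: 0.6036 + 1.807 → r_corr = 2.41 μm/a
  mass loss = 2.41 μm/a × 8.96 g/cm³ = 21.6 g·m⁻²·a⁻¹
zinc: f(T) = -0.071·(T−10) [T>10 °C] = -1.0153
  SO₂ term: 0.0129·11.2^0.44·exp(0.046·89-1.0153) = 0.8115
  Sd branch = 0.0175·Sd^0.57·e^(0.008·RH+0.085·T) = 1.452 μm/a
  r_corr = 0.8115 + 1.452 = 2.264 μm/a
  mass loss = 2.264 μm/a × 7.14 g/cm³ = 16.16 g·m⁻²·a⁻¹
Ordering by g·m⁻²·a⁻¹: copper (21.6) > zinc (16.2)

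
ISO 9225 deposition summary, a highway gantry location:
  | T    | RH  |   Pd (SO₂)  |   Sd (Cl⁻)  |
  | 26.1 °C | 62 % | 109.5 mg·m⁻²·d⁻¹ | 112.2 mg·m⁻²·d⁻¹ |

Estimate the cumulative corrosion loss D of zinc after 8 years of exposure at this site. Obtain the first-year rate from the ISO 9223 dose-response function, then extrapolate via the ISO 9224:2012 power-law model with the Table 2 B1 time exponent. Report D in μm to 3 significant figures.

D(8) = 24.2 μm

zinc: T>10 °C ⇒ hinge -0.071·(26.1−10) = -1.1431
  SO₂ term: 0.0129·109.5^0.44·exp(0.046·62-1.1431) = 0.5625
  Sd branch = 0.0175·Sd^0.57·e^(0.008·RH+0.085·T) = 3.894 μm/a
  r_corr = 0.5625 + 3.894 = 4.457 μm/a
Long-term exponent b (ISO 9224 Table 2, B1) = 0.813
  D(8) = 4.457 × 8^0.813 = 4.457 × 5.423 = 24.17 μm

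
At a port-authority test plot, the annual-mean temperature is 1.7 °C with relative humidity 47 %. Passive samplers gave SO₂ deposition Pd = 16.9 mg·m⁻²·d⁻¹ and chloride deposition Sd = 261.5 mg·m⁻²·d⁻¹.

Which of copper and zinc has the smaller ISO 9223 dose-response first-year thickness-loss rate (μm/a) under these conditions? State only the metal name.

copper

copper: temperature factor f = +0.126·(-8.3) = -1.0458
  SO₂ term: 0.0053·16.9^0.26·exp(0.059·47-1.0458) = 0.06218
  Sd branch = 0.01025·Sd^0.27·e^(0.036·RH+0.049·T) = 0.2719 μm/a
  r_corr = 0.06218 + 0.2719 = 0.3341 μm/a
zinc: T≤10 °C ⇒ hinge +0.038·(1.7−10) = -0.3154
  SO₂ term: 0.0129·16.9^0.44·exp(0.046·47-0.3154) = 0.2837
  Cl⁻ term: 0.0175·261.5^0.57·exp(0.008·47+0.085·1.7) = 0.7031
  sum: 0.2837 + 0.7031 → r_corr = 0.9868 μm/a
Ordering by μm/a: zinc (0.987) > copper (0.334)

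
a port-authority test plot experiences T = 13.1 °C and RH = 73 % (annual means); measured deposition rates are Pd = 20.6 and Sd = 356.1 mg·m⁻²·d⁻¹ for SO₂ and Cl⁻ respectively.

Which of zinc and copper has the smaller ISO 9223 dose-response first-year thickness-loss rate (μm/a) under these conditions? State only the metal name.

copper

zinc: T>10 °C ⇒ hinge -0.071·(13.1−10) = -0.2201
  sulphur-dioxide contribution → 1.126 μm/a
  chloride contribution → 2.721 μm/a
  total first-year rate 3.846 μm/a
copper: f(T) = -0.080·(T−10) [T>10 °C] = -0.2480
  sulphur-dioxide contribution → 0.674 μm/a
  chloride contribution → 1.317 μm/a
  total first-year rate 1.992 μm/a
Ordering by μm/a: zinc (3.85) > copper (1.99)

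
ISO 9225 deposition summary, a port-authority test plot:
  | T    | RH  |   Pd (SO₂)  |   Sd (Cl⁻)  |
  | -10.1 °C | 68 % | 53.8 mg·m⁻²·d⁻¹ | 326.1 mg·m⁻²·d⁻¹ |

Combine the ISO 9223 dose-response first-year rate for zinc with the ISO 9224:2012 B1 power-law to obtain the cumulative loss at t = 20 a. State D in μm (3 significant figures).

zinc: temperature factor f = +0.038·(-20.1) = -0.7638
  Pd branch = 0.0129·Pd^0.44·e^(0.046·RH+f) = 0.7923 μm/a
  Sd branch = 0.0175·Sd^0.57·e^(0.008·RH+0.085·T) = 0.346 μm/a
  r_corr = 0.7923 + 0.346 = 1.138 μm/a
Long-term exponent b (ISO 9224 Table 2, B1) = 0.813
  D(20) = 1.138 × 20^0.813 = 1.138 × 11.42 = 13 μm

D(20) = 13.0 μm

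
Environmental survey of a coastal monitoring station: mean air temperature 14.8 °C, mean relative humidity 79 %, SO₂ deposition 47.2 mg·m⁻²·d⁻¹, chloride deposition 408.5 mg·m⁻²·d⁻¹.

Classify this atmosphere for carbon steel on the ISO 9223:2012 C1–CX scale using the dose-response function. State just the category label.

C5

carbon steel: temperature factor f = -0.054·(4.8) = -0.2592
  sulphur-dioxide contribution → 49.21 μm/a
  chloride contribution → 104 μm/a
  total first-year rate 153.2 μm/a
Category bounds: 80…200 μm/a bracket r_corr ⇒ C5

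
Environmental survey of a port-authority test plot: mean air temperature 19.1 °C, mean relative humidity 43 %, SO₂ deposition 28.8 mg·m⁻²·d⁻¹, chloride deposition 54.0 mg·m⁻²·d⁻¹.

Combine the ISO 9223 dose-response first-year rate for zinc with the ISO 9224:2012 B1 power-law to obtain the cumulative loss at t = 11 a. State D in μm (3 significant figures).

zinc: f(T) = -0.071·(T−10) [T>10 °C] = -0.6461
  SO₂ term: 0.0129·28.8^0.44·exp(0.046·43-0.6461) = 0.2144
  Sd branch = 0.0175·Sd^0.57·e^(0.008·RH+0.085·T) = 1.216 μm/a
  r_corr = 0.2144 + 1.216 = 1.43 μm/a
ISO 9224: D(t) = r_corr · t^b with b = 0.813 (zinc, B1)
  D(11) = 1.43 × 11^0.813 = 1.43 × 7.025 = 10.05 μm

D(11) = 10.0 μm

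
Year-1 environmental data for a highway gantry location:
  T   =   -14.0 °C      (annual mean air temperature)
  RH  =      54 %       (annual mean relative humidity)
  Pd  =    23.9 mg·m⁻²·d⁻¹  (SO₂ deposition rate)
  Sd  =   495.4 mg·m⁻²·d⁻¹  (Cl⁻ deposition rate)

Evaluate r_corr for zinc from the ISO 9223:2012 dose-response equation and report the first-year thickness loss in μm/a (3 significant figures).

r_corr = 0.533 μm/a

zinc: f(T) = +0.038·(T−10) [T≤10 °C] = -0.9120
  Pd branch = 0.0129·Pd^0.44·e^(0.046·RH+f) = 0.2511 μm/a
  Cl⁻ term: 0.0175·495.4^0.57·exp(0.008·54+0.085·-14.0) = 0.2818
  sum: 0.2511 + 0.2818 → r_corr = 0.5329 μm/a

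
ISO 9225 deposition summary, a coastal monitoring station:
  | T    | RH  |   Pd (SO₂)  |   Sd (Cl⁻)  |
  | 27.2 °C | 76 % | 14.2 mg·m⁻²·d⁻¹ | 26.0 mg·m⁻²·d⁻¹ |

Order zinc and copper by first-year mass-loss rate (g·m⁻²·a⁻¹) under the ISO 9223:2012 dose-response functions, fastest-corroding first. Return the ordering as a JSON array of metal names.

zinc: T>10 °C ⇒ hinge -0.071·(27.2−10) = -1.2212
  Pd branch = 0.0129·Pd^0.44·e^(0.046·RH+f) = 0.4032 μm/a
  Cl⁻ term: 0.0175·26.0^0.57·exp(0.008·76+0.085·27.2) = 2.078
  sum: 0.4032 + 2.078 → r_corr = 2.482 μm/a
  mass loss = 2.482 μm/a × 7.14 g/cm³ = 17.72 g·m⁻²·a⁻¹
copper: T>10 °C ⇒ hinge -0.080·(27.2−10) = -1.3760
  Pd branch = 0.0053·Pd^0.26·e^(0.059·RH+f) = 0.2364 μm/a
  Sd branch = 0.01025·Sd^0.27·e^(0.036·RH+0.049·T) = 1.445 μm/a
  sum: 0.2364 + 1.445 → r_corr = 1.681 μm/a
  mass loss = 1.681 μm/a × 8.96 g/cm³ = 15.06 g·m⁻²·a⁻¹
Ordering by g·m⁻²·a⁻¹: zinc (17.7) > copper (15.1)

["zinc", "copper"]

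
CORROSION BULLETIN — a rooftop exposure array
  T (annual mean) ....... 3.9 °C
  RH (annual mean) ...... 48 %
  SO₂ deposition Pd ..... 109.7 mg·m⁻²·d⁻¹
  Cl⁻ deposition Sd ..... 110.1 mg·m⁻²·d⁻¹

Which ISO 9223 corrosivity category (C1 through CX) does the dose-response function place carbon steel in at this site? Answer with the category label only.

carbon steel: T≤10 °C ⇒ hinge +0.150·(3.9−10) = -0.9150
  Pd branch = 1.77·Pd^0.52·e^(0.02·RH+f) = 21.3 μm/a
  Sd branch = 0.102·Sd^0.62·e^(0.033·RH+0.04·T) = 10.72 μm/a
  r_corr = 21.3 + 10.72 = 32.02 μm/a
32 μm/a falls in (25, 50] for carbon steel → category C3

C3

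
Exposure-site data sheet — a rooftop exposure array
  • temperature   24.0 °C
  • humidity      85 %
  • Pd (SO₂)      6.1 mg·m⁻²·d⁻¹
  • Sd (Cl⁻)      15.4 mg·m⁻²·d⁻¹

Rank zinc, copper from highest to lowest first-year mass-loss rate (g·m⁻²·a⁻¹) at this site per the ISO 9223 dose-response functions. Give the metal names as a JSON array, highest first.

["copper", "zinc"]

zinc: T>10 °C ⇒ hinge -0.071·(24.0−10) = -0.9940
  Pd branch = 0.0129·Pd^0.44·e^(0.046·RH+f) = 0.5279 μm/a
  Sd branch = 0.0175·Sd^0.57·e^(0.008·RH+0.085·T) = 1.262 μm/a
  sum: 0.5279 + 1.262 → r_corr = 1.79 μm/a
  mass loss = 1.79 μm/a × 7.14 g/cm³ = 12.78 g·m⁻²·a⁻¹
copper: T>10 °C ⇒ hinge -0.080·(24.0−10) = -1.1200
  SO₂ term: 0.0053·6.1^0.26·exp(0.059·85-1.1200) = 0.4169
  Cl⁻ term: 0.01025·15.4^0.27·exp(0.036·85+0.049·24.0) = 1.483
  sum: 0.4169 + 1.483 → r_corr = 1.9 μm/a
  mass loss = 1.9 μm/a × 8.96 g/cm³ = 17.02 g·m⁻²·a⁻¹
Ordering by g·m⁻²·a⁻¹: copper (17) > zinc (12.8)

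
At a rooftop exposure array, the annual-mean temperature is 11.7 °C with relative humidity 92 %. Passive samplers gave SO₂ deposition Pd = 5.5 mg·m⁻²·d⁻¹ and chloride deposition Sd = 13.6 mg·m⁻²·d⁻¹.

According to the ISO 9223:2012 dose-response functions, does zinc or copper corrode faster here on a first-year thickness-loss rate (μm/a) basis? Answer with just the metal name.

zinc: T>10 °C ⇒ hinge -0.071·(11.7−10) = -0.1207
  sulphur-dioxide contribution → 1.667 μm/a
  chloride contribution → 0.4372 μm/a
  total first-year rate 2.104 μm/a
copper: f(T) = -0.080·(T−10) [T>10 °C] = -0.1360
  sulphur-dioxide contribution → 1.641 μm/a
  chloride contribution → 1.01 μm/a
  total first-year rate 2.65 μm/a
Ordering by μm/a: copper (2.65) > zinc (2.1)

copper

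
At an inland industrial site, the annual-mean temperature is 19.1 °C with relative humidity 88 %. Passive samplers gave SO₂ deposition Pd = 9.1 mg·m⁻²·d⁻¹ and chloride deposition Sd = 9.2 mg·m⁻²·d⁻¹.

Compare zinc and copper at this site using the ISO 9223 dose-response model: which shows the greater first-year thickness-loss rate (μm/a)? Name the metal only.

copper

zinc: T>10 °C ⇒ hinge -0.071·(19.1−10) = -0.6461
  SO₂ term: 0.0129·9.1^0.44·exp(0.046·88-0.6461) = 1.023
  Cl⁻ term: 0.0175·9.2^0.57·exp(0.008·88+0.085·19.1) = 0.6356
  r_corr = 1.023 + 0.6356 = 1.659 μm/a
copper: T>10 °C ⇒ hinge -0.080·(19.1−10) = -0.7280
  SO₂ term: 0.0053·9.1^0.26·exp(0.059·88-0.7280) = 0.8172
  Sd branch = 0.01025·Sd^0.27·e^(0.036·RH+0.049·T) = 1.13 μm/a
  sum: 0.8172 + 1.13 → r_corr = 1.948 μm/a
Ordering by μm/a: copper (1.95) > zinc (1.66)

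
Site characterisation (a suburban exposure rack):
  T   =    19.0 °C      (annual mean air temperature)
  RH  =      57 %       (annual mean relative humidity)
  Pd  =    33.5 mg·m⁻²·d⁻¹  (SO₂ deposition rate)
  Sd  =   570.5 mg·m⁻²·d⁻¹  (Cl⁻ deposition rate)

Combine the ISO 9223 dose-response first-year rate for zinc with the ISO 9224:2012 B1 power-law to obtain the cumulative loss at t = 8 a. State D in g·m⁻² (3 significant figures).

D(8) = 217 g·m⁻²

zinc: T>10 °C ⇒ hinge -0.071·(19.0−10) = -0.6390
  SO₂ term: 0.0129·33.5^0.44·exp(0.046·57-0.6390) = 0.4394
  Cl⁻ term: 0.0175·570.5^0.57·exp(0.008·57+0.085·19.0) = 5.17
  r_corr = 0.4394 + 5.17 = 5.61 μm/a
Power-law: D(8) = r_corr · 8^0.813
  D(8) = 5.61 × 8^0.813 = 5.61 × 5.423 = 30.42 μm
  Mass loss = 30.42 μm × 7.14 g/cm³ = 217.2 g·m⁻²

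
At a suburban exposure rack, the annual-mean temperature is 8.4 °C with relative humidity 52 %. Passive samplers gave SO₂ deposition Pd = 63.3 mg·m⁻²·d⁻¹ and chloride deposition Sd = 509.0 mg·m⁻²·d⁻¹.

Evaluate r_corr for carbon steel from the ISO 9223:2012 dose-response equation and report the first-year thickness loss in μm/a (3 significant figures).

carbon steel: temperature factor f = +0.150·(-1.6) = -0.2400
  SO₂ term: 1.77·63.3^0.52·exp(0.02·52-0.2400) = 34.05
  Sd branch = 0.102·Sd^0.62·e^(0.033·RH+0.04·T) = 37.84 μm/a
  sum: 34.05 + 37.84 → r_corr = 71.89 μm/a

r_corr = 71.9 μm/a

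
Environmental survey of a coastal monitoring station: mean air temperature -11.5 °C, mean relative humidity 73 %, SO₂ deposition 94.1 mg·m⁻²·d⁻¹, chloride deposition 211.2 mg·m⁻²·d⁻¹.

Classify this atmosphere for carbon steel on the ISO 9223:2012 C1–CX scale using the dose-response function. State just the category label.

carbon steel: temperature factor f = +0.150·(-21.5) = -3.2250
  SO₂ term: 1.77·94.1^0.52·exp(0.02·73-3.2250) = 3.219
  Sd branch = 0.102·Sd^0.62·e^(0.033·RH+0.04·T) = 19.79 μm/a
  sum: 3.219 + 19.79 → r_corr = 23 μm/a
23 μm/a falls in (1.3, 25] for carbon steel → category C2

C2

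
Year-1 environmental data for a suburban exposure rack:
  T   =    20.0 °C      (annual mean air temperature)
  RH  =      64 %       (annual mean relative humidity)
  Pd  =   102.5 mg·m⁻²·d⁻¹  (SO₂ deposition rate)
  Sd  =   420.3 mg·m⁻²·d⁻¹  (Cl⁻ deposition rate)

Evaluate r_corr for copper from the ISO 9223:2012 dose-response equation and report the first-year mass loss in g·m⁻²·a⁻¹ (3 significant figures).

r_corr = 15.6 g·m⁻²·a⁻¹

copper: f(T) = -0.080·(T−10) [T>10 °C] = -0.8000
  sulphur-dioxide contribution → 0.3464 μm/a
  chloride contribution → 1.397 μm/a
  ⇒ r_corr(copper) = 1.744 μm/a
Convert to mass loss: 1.744 μm/a × 8.96 g/cm³ = 15.62 g·m⁻²·a⁻¹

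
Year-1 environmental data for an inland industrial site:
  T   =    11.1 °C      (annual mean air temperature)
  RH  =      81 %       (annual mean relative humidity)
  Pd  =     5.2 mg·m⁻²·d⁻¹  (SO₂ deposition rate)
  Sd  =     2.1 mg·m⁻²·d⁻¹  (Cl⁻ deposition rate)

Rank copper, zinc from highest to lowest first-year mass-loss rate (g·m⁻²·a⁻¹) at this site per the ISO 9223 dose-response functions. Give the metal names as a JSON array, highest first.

["copper", "zinc"]

copper: temperature factor f = -0.080·(1.1) = -0.0880
  sulphur-dioxide contribution → 0.8866 μm/a
  chloride contribution → 0.3984 μm/a
  ⇒ r_corr(copper) = 1.285 μm/a
  mass loss = 1.285 μm/a × 8.96 g/cm³ = 11.51 g·m⁻²·a⁻¹
zinc: T>10 °C ⇒ hinge -0.071·(11.1−10) = -0.0781
  sulphur-dioxide contribution → 1.023 μm/a
  chloride contribution → 0.1312 μm/a
  ⇒ r_corr(zinc) = 1.154 μm/a
  mass loss = 1.154 μm/a × 7.14 g/cm³ = 8.241 g·m⁻²·a⁻¹
Ordering by g·m⁻²·a⁻¹: copper (11.5) > zinc (8.24)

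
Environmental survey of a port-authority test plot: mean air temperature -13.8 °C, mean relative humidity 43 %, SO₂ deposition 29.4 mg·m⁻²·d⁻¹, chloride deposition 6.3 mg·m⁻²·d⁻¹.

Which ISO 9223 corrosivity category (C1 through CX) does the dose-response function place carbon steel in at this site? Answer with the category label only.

carbon steel: f(T) = +0.150·(T−10) [T≤10 °C] = -3.5700
  Pd branch = 1.77·Pd^0.52·e^(0.02·RH+f) = 0.6832 μm/a
  Sd branch = 0.102·Sd^0.62·e^(0.033·RH+0.04·T) = 0.7598 μm/a
  r_corr = 0.6832 + 0.7598 = 1.443 μm/a
ISO 9223 Table 2 (carbon steel): 1.3 < 1.44 ≤ 25 μm/a ⇒ C2

C2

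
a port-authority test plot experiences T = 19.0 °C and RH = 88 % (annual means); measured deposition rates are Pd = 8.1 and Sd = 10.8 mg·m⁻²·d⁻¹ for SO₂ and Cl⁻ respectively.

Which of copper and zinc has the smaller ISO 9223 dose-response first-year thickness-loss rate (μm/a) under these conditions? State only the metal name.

copper: f(T) = -0.080·(T−10) [T>10 °C] = -0.7200
  Pd branch = 0.0053·Pd^0.26·e^(0.059·RH+f) = 0.7992 μm/a
  Cl⁻ term: 0.01025·10.8^0.27·exp(0.036·88+0.049·19.0) = 1.175
  r_corr = 0.7992 + 1.175 = 1.974 μm/a
zinc: f(T) = -0.071·(T−10) [T>10 °C] = -0.6390
  SO₂ term: 0.0129·8.1^0.44·exp(0.046·88-0.6390) = 0.9791
  Cl⁻ term: 0.0175·10.8^0.57·exp(0.008·88+0.085·19.0) = 0.6906
  r_corr = 0.9791 + 0.6906 = 1.67 μm/a
Ordering by μm/a: copper (1.97) > zinc (1.67)

zinc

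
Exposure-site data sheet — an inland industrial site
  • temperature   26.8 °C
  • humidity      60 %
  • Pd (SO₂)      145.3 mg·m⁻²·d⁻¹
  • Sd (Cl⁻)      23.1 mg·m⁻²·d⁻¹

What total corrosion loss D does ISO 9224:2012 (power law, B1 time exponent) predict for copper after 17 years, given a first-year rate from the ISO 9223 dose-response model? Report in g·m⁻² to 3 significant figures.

copper: temperature factor f = -0.080·(16.8) = -1.3440
  sulphur-dioxide contribution → 0.1739 μm/a
  chloride contribution → 0.7714 μm/a
  total first-year rate 0.9453 μm/a
ISO 9224: D(t) = r_corr · t^b with b = 0.667 (copper, B1)
  D(17) = 0.9453 × 17^0.667 = 0.9453 × 6.618 = 6.256 μm
  Mass loss = 6.256 μm × 8.96 g/cm³ = 56.05 g·m⁻²

D(17) = 56.0 g·m⁻²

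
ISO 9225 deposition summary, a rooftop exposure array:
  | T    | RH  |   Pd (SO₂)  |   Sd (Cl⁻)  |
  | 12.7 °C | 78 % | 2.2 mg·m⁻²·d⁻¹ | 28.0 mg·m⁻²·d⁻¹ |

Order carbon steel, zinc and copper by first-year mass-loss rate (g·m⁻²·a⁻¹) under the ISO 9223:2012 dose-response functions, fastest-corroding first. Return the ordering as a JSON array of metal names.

carbon steel: f(T) = -0.054·(T−10) [T>10 °C] = -0.1458
  Pd branch = 1.77·Pd^0.52·e^(0.02·RH+f) = 10.97 μm/a
  Cl⁻ term: 0.102·28.0^0.62·exp(0.033·78+0.04·12.7) = 17.55
  r_corr = 10.97 + 17.55 = 28.52 μm/a
  mass loss = 28.52 μm/a × 7.85 g/cm³ = 223.9 g·m⁻²·a⁻¹
zinc: temperature factor f = -0.071·(2.7) = -0.1917
  SO₂ term: 0.0129·2.2^0.44·exp(0.046·78-0.1917) = 0.5448
  Cl⁻ term: 0.0175·28.0^0.57·exp(0.008·78+0.085·12.7) = 0.6423
  r_corr = 0.5448 + 0.6423 = 1.187 μm/a
  mass loss = 1.187 μm/a × 7.14 g/cm³ = 8.476 g·m⁻²·a⁻¹
copper: temperature factor f = -0.080·(2.7) = -0.2160
  SO₂ term: 0.0053·2.2^0.26·exp(0.059·78-0.2160) = 0.5225
  Cl⁻ term: 0.01025·28.0^0.27·exp(0.036·78+0.049·12.7) = 0.7784
  sum: 0.5225 + 0.7784 → r_corr = 1.301 μm/a
  mass loss = 1.301 μm/a × 8.96 g/cm³ = 11.66 g·m⁻²·a⁻¹
Ordering by g·m⁻²·a⁻¹: carbon steel (224) > copper (11.7) > zinc (8.48)

["carbon steel", "copper", "zinc"]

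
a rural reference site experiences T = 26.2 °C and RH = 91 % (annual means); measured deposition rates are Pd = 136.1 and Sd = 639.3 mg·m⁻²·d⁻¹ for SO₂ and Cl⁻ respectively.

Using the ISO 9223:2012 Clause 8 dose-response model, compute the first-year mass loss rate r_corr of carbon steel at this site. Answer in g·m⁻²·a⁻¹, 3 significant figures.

carbon steel: T>10 °C ⇒ hinge -0.054·(26.2−10) = -0.8748
  sulphur-dioxide contribution → 58.62 μm/a
  chloride contribution → 321.7 μm/a
  total first-year rate 380.3 μm/a
Convert to mass loss: 380.3 μm/a × 7.85 g/cm³ = 2986 g·m⁻²·a⁻¹

r_corr = 2.99e+03 g·m⁻²·a⁻¹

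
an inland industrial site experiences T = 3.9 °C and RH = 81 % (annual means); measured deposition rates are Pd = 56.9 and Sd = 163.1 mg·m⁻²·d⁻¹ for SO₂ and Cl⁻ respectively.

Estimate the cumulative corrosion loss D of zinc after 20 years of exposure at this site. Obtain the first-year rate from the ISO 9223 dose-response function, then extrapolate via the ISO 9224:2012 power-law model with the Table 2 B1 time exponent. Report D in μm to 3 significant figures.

D(20) = 38.4 μm

zinc: f(T) = +0.038·(T−10) [T≤10 °C] = -0.2318
  sulphur-dioxide contribution → 2.514 μm/a
  chloride contribution → 0.8502 μm/a
  ⇒ r_corr(zinc) = 3.364 μm/a
ISO 9224: D(t) = r_corr · t^b with b = 0.813 (zinc, B1)
  D(20) = 3.364 × 20^0.813 = 3.364 × 11.42 = 38.42 μm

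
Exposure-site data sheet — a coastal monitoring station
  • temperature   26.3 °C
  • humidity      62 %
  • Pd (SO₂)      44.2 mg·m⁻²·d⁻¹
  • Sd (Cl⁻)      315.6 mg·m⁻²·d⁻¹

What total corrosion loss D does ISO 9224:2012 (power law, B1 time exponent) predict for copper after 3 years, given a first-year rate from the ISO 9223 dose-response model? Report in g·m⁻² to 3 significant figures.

copper: T>10 °C ⇒ hinge -0.080·(26.3−10) = -1.3040
  sulphur-dioxide contribution → 0.1494 μm/a
  chloride contribution → 1.639 μm/a
  total first-year rate 1.788 μm/a
ISO 9224: D(t) = r_corr · t^b with b = 0.667 (copper, B1)
  D(3) = 1.788 × 3^0.667 = 1.788 × 2.081 = 3.721 μm
  Mass loss = 3.721 μm × 8.96 g/cm³ = 33.34 g·m⁻²

D(3) = 33.3 g·m⁻²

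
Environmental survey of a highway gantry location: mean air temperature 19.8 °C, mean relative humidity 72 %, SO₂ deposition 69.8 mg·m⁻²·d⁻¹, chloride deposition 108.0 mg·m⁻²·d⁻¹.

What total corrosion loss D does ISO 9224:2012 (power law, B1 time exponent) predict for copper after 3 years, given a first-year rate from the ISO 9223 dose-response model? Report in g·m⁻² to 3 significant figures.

D(3) = 33.4 g·m⁻²

copper: T>10 °C ⇒ hinge -0.080·(19.8−10) = -0.7840
  sulphur-dioxide contribution → 0.5106 μm/a
  chloride contribution → 1.279 μm/a
  ⇒ r_corr(copper) = 1.789 μm/a
ISO 9224: D(t) = r_corr · t^b with b = 0.667 (copper, B1)
  D(3) = 1.789 × 3^0.667 = 1.789 × 2.081 = 3.723 μm
  Mass loss = 3.723 μm × 8.96 g/cm³ = 33.36 g·m⁻²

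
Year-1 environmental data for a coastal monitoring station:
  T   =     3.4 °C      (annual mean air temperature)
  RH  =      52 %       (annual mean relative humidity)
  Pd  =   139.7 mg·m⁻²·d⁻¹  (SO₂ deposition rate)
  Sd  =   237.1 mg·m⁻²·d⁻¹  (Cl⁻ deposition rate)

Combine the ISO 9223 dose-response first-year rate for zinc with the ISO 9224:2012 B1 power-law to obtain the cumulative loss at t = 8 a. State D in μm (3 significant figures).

zinc: T≤10 °C ⇒ hinge +0.038·(3.4−10) = -0.2508
  sulphur-dioxide contribution → 0.9647 μm/a
  chloride contribution → 0.7997 μm/a
  total first-year rate 1.764 μm/a
Long-term exponent b (ISO 9224 Table 2, B1) = 0.813
  D(8) = 1.764 × 8^0.813 = 1.764 × 5.423 = 9.568 μm

D(8) = 9.57 μm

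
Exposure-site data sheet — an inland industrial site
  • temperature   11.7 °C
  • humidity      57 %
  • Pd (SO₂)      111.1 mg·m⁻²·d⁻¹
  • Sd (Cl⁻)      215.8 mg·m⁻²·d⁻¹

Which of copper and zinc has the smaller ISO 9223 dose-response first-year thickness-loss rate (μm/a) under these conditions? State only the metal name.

copper

copper: T>10 °C ⇒ hinge -0.080·(11.7−10) = -0.1360
  sulphur-dioxide contribution → 0.4546 μm/a
  chloride contribution → 0.604 μm/a
  ⇒ r_corr(copper) = 1.059 μm/a
zinc: T>10 °C ⇒ hinge -0.071·(11.7−10) = -0.1207
  sulphur-dioxide contribution → 1.25 μm/a
  chloride contribution → 1.597 μm/a
  ⇒ r_corr(zinc) = 2.848 μm/a
Ordering by μm/a: zinc (2.85) > copper (1.06)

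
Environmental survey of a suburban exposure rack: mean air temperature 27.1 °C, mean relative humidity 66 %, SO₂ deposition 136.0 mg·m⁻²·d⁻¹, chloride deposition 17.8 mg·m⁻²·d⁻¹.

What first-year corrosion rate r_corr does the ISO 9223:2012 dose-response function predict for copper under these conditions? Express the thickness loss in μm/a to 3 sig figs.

r_corr = 1.14 μm/a

copper: f(T) = -0.080·(T−10) [T>10 °C] = -1.3680
  Pd branch = 0.0053·Pd^0.26·e^(0.059·RH+f) = 0.2377 μm/a
  Cl⁻ term: 0.01025·17.8^0.27·exp(0.036·66+0.049·27.1) = 0.9056
  sum: 0.2377 + 0.9056 → r_corr = 1.143 μm/a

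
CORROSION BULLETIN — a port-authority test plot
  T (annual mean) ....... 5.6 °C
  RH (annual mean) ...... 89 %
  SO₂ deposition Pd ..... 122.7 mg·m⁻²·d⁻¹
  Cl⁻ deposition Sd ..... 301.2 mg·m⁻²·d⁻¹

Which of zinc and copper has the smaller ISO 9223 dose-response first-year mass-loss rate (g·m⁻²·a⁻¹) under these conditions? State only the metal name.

zinc: temperature factor f = +0.038·(-4.4) = -0.1672
  Pd branch = 0.0129·Pd^0.44·e^(0.046·RH+f) = 5.433 μm/a
  Cl⁻ term: 0.0175·301.2^0.57·exp(0.008·89+0.085·5.6) = 1.486
  r_corr = 5.433 + 1.486 = 6.919 μm/a
  mass loss = 6.919 μm/a × 7.14 g/cm³ = 49.4 g·m⁻²·a⁻¹
copper: f(T) = +0.126·(T−10) [T≤10 °C] = -0.5544
  SO₂ term: 0.0053·122.7^0.26·exp(0.059·89-0.5544) = 2.028
  Sd branch = 0.01025·Sd^0.27·e^(0.036·RH+0.049·T) = 1.551 μm/a
  sum: 2.028 + 1.551 → r_corr = 3.579 μm/a
  mass loss = 3.579 μm/a × 8.96 g/cm³ = 32.07 g·m⁻²·a⁻¹
Ordering by g·m⁻²·a⁻¹: zinc (49.4) > copper (32.1)

copper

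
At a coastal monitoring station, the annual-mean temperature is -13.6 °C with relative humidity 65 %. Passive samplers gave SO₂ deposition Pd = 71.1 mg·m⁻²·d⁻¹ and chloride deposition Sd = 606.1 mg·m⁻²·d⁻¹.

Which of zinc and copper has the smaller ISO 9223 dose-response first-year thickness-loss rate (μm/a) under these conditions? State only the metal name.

zinc: T≤10 °C ⇒ hinge +0.038·(-13.6−10) = -0.8968
  Pd branch = 0.0129·Pd^0.44·e^(0.046·RH+f) = 0.6831 μm/a
  Cl⁻ term: 0.0175·606.1^0.57·exp(0.008·65+0.085·-13.6) = 0.3572
  r_corr = 0.6831 + 0.3572 = 1.04 μm/a
copper: temperature factor f = +0.126·(-23.6) = -2.9736
  SO₂ term: 0.0053·71.1^0.26·exp(0.059·65-2.9736) = 0.03801
  Sd branch = 0.01025·Sd^0.27·e^(0.036·RH+0.049·T) = 0.3082 μm/a
  r_corr = 0.03801 + 0.3082 = 0.3462 μm/a
Ordering by μm/a: zinc (1.04) > copper (0.346)

copper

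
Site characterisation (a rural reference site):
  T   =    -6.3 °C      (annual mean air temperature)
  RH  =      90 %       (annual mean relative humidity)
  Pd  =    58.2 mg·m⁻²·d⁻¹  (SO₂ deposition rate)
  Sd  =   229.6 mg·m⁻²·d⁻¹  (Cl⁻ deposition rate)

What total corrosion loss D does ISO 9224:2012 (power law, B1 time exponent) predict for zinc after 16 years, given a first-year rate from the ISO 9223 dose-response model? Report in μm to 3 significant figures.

zinc: f(T) = +0.038·(T−10) [T≤10 °C] = -0.6194
  SO₂ term: 0.0129·58.2^0.44·exp(0.046·90-0.6194) = 2.607
  Sd branch = 0.0175·Sd^0.57·e^(0.008·RH+0.085·T) = 0.4666 μm/a
  r_corr = 2.607 + 0.4666 = 3.074 μm/a
Long-term exponent b (ISO 9224 Table 2, B1) = 0.813
  D(16) = 3.074 × 16^0.813 = 3.074 × 9.527 = 29.28 μm

D(16) = 29.3 μm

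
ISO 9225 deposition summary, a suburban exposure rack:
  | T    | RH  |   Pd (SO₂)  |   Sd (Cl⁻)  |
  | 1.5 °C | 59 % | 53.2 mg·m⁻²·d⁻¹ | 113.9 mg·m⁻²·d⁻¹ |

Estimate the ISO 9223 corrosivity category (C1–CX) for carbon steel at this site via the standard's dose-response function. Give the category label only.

carbon steel: f(T) = +0.150·(T−10) [T≤10 °C] = -1.2750
  sulphur-dioxide contribution → 12.71 μm/a
  chloride contribution → 14.3 μm/a
  ⇒ r_corr(carbon steel) = 27.01 μm/a
27 μm/a falls in (25, 50] for carbon steel → category C3

C3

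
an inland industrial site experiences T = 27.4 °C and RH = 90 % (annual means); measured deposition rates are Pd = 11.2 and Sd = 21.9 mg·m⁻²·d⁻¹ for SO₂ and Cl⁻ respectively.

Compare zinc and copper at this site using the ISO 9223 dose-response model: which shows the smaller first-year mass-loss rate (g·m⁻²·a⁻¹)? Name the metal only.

zinc: f(T) = -0.071·(T−10) [T>10 °C] = -1.2354
  SO₂ term: 0.0129·11.2^0.44·exp(0.046·90-1.2354) = 0.6819
  Sd branch = 0.0175·Sd^0.57·e^(0.008·RH+0.085·T) = 2.144 μm/a
  sum: 0.6819 + 2.144 → r_corr = 2.826 μm/a
  mass loss = 2.826 μm/a × 7.14 g/cm³ = 20.18 g·m⁻²·a⁻¹
copper: temperature factor f = -0.080·(17.4) = -1.3920
  Pd branch = 0.0053·Pd^0.26·e^(0.059·RH+f) = 0.4996 μm/a
  Cl⁻ term: 0.01025·21.9^0.27·exp(0.036·90+0.049·27.4) = 2.306
  r_corr = 0.4996 + 2.306 = 2.806 μm/a
  mass loss = 2.806 μm/a × 8.96 g/cm³ = 25.14 g·m⁻²·a⁻¹
Ordering by g·m⁻²·a⁻¹: copper (25.1) > zinc (20.2)

zinc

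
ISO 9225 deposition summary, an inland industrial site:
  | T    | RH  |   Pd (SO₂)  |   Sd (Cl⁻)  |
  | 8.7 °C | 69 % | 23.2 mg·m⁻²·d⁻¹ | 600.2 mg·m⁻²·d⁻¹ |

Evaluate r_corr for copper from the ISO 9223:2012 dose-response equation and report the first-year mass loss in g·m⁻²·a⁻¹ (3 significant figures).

copper: f(T) = +0.126·(T−10) [T≤10 °C] = -0.1638
  SO₂ term: 0.0053·23.2^0.26·exp(0.059·69-0.1638) = 0.5973
  Cl⁻ term: 0.01025·600.2^0.27·exp(0.036·69+0.049·8.7) = 1.059
  r_corr = 0.5973 + 1.059 = 1.656 μm/a
Convert to mass loss: 1.656 μm/a × 8.96 g/cm³ = 14.84 g·m⁻²·a⁻¹

r_corr = 14.8 g·m⁻²·a⁻¹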